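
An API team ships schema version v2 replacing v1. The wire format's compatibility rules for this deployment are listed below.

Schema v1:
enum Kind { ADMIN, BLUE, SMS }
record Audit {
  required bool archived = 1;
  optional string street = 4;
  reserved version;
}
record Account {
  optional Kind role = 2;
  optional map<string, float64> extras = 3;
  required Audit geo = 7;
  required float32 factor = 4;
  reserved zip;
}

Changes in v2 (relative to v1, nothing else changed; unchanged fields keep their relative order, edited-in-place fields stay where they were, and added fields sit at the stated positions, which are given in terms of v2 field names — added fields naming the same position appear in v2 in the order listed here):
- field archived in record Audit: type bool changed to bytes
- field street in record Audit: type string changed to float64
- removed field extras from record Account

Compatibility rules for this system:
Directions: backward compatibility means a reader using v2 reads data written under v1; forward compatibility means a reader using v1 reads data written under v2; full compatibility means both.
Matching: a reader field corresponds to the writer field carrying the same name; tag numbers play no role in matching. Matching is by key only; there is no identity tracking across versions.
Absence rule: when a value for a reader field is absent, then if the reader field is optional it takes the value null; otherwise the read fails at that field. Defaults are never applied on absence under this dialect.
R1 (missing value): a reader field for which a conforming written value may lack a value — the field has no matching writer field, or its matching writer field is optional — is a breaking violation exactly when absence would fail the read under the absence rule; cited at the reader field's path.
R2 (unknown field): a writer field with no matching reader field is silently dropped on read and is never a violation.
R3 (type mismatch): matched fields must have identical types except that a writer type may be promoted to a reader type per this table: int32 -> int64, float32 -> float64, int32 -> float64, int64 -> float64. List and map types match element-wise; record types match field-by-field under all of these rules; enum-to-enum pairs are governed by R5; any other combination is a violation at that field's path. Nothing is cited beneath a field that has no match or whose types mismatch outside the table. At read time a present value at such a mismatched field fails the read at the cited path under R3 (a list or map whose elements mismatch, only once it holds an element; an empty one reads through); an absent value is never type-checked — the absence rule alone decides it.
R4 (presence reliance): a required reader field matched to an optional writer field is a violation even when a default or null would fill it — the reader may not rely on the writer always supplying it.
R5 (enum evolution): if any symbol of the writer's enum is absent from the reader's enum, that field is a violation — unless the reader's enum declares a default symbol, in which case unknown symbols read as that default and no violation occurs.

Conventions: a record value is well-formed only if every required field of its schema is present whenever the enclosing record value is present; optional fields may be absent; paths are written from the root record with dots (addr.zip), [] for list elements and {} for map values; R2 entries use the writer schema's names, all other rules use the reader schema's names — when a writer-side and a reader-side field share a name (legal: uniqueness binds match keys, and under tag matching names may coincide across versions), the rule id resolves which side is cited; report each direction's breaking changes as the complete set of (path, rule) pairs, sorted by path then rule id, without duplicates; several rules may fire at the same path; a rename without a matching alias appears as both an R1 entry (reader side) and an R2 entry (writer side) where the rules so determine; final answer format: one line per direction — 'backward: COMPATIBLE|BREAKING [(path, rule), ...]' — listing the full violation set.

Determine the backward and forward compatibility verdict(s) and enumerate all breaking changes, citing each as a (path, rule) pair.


backward: BREAKING [(geo.archived, R3), (geo.street, R3)]; forward: BREAKING [(geo.archived, R3), (geo.street, R3)]

in Account below, arrows point writer -> reader
backward on Account — v2 reading data written by v1:
  role <- role (Kind -> Kind, writer optional)
  geo <- geo (Audit -> Audit, writer required)
  factor <- factor (float32 -> float32, writer required)
  leftover writer field: extras
  geo.archived <- geo.archived (bool -> bytes, writer required)
  geo.street <- geo.street (string -> float64, writer optional)
  breaking: (geo.archived, R3)
  breaking: (geo.street, R3)
  => backward: BREAKING (2)
forward on Account — v1 reading data written by v2:
  role <- role (Kind -> Kind, writer optional)
  extras has no writer counterpart
  geo <- geo (Audit -> Audit, writer required)
  factor <- factor (float32 -> float32, writer required)
  geo.archived <- geo.archived (bytes -> bool, writer required)
  geo.street <- geo.street (float64 -> string, writer optional)
  breaking: (geo.archived, R3)
  breaking: (geo.street, R3)
  => forward: BREAKING (2)


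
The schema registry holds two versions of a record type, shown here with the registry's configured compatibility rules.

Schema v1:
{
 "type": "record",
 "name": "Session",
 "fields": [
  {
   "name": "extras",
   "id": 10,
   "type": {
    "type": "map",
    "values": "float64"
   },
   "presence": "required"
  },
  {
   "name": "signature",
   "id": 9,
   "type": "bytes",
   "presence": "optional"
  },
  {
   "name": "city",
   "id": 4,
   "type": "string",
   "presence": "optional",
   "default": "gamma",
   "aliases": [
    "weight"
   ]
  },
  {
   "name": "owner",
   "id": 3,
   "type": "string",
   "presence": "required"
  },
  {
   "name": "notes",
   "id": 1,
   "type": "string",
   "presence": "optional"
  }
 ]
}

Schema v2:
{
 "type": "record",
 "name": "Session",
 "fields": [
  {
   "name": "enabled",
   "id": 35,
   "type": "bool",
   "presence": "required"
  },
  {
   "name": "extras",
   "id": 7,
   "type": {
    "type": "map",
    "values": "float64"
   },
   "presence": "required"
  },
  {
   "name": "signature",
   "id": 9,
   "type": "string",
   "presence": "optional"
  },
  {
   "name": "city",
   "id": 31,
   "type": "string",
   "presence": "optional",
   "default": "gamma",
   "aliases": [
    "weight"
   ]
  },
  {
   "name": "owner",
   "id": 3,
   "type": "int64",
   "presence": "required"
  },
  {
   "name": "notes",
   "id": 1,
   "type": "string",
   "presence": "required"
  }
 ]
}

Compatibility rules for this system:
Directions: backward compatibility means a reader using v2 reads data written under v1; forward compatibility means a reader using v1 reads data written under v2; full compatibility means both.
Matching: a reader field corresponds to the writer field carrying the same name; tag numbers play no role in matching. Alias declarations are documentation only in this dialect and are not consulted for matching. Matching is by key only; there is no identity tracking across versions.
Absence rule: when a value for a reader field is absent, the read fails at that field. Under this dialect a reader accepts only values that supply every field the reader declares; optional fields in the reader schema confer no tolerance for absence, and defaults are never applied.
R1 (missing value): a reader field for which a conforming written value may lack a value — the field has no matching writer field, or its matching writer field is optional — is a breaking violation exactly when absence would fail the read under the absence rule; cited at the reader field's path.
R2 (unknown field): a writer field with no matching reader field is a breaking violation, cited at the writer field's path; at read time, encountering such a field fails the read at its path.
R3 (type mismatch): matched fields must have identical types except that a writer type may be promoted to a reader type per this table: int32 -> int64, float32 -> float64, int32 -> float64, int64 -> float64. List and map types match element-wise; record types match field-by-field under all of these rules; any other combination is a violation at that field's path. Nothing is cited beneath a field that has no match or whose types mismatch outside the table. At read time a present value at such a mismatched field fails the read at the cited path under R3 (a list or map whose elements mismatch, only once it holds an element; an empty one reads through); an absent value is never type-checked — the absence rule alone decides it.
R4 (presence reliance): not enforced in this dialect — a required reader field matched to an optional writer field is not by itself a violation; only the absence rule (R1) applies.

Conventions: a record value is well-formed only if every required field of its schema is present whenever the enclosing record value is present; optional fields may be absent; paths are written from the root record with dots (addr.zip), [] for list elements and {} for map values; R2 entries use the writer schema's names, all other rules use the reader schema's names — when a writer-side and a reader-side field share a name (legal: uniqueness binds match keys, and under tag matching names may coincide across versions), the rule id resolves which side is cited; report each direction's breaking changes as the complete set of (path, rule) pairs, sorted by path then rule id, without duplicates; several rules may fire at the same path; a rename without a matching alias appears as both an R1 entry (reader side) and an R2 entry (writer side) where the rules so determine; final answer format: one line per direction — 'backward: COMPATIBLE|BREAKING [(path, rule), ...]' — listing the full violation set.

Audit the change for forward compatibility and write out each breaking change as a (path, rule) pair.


the writer's type comes first in each Session pair
forward for Session (reader v1, writer v2):
  extras: paired with writer extras (map<string, float64> -> map<string, float64>; writer required)
  signature: paired with writer signature (string -> bytes; writer optional)
  city: paired with writer city (string -> string; writer optional)
  owner: paired with writer owner (int64 -> string; writer required)
  notes: paired with writer notes (string -> string; writer required)
  writer enabled: unknown to reader
  violation R1 at city
  violation R2 at enabled
  violation R3 at owner
  violation R1 at signature
  violation R3 at signature
  => forward: BREAKING (5)
diffs on Session not affecting the asked answer:
  field city in record Session: tag 4 changed to 31 -> no rule fires on it in Session's dialect; the asked verdict holds
  field extras in record Session: tag 10 changed to 7 -> no rule fires on it in Session's dialect; the asked verdict holds

forward: BREAKING [(city, R1), (enabled, R2), (owner, R3), (signature, R1), (signature, R3)]


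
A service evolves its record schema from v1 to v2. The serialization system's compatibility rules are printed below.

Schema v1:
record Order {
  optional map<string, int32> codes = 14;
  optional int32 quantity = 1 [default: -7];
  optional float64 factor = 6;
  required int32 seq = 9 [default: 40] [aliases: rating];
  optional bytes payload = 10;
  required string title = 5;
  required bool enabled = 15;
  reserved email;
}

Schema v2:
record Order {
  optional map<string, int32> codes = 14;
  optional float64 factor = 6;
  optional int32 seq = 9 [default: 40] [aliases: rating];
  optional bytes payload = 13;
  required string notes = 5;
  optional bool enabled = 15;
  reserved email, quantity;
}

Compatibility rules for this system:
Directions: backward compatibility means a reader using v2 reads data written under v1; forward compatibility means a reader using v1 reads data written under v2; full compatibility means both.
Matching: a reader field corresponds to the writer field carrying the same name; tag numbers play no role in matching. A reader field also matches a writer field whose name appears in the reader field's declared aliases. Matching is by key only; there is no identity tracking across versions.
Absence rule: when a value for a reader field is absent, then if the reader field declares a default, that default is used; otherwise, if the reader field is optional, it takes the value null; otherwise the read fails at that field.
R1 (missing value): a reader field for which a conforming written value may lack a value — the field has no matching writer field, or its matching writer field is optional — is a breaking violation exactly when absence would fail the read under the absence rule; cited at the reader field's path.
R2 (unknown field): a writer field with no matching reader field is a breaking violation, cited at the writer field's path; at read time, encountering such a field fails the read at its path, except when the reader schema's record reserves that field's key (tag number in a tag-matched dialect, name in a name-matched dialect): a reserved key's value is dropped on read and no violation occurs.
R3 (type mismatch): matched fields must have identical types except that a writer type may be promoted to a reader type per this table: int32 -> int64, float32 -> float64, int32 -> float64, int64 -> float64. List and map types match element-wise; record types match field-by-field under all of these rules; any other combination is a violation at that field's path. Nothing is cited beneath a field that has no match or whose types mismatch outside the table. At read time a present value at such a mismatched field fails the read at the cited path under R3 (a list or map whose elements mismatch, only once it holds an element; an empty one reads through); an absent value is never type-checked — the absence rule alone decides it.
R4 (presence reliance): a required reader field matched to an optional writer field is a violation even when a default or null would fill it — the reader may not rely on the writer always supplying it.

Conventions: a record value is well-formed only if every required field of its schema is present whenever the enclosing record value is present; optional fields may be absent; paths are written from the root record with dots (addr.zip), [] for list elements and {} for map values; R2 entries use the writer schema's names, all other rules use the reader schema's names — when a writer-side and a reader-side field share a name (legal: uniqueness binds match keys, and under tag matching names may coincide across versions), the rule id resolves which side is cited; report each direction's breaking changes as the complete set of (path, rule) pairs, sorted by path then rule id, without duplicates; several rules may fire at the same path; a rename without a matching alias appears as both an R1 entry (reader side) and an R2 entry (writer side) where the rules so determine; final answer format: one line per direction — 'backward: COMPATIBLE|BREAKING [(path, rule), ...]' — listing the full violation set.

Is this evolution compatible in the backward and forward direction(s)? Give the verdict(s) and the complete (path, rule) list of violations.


in Order below, arrows point writer -> reader
backward pass over Order, reader schema v2, writer schema v1:
  writer optional, map<string, int32> -> map<string, int32>: reader codes maps from writer codes
  writer optional, float64 -> float64: reader factor maps from writer factor
  writer required, int32 -> int32: reader seq maps from writer seq
  writer optional, bytes -> bytes: reader payload maps from writer payload
  no writer field matches reader notes
  writer required, bool -> bool: reader enabled maps from writer enabled
  writer quantity: unknown to reader
  writer title: unknown to reader
  breaking: (notes, R1)
  breaking: (title, R2)
  => 2 violation(s): backward is BREAKING for Order
forward pass over Order, reader schema v1, writer schema v2:
  writer optional, map<string, int32> -> map<string, int32>: reader codes maps from writer codes
  no writer field matches reader quantity
  writer optional, float64 -> float64: reader factor maps from writer factor
  writer optional, int32 -> int32: reader seq maps from writer seq
  writer optional, bytes -> bytes: reader payload maps from writer payload
  no writer field matches reader title
  writer optional, bool -> bool: reader enabled maps from writer enabled
  writer notes: unknown to reader
  breaking: (enabled, R1)
  breaking: (enabled, R4)
  breaking: (notes, R2)
  breaking: (seq, R4)
  breaking: (title, R1)
  => 5 violation(s): forward is BREAKING for Order

backward: BREAKING [(notes, R1), (title, R2)]; forward: BREAKING [(enabled, R1), (enabled, R4), (notes, R2), (seq, R4), (title, R1)]


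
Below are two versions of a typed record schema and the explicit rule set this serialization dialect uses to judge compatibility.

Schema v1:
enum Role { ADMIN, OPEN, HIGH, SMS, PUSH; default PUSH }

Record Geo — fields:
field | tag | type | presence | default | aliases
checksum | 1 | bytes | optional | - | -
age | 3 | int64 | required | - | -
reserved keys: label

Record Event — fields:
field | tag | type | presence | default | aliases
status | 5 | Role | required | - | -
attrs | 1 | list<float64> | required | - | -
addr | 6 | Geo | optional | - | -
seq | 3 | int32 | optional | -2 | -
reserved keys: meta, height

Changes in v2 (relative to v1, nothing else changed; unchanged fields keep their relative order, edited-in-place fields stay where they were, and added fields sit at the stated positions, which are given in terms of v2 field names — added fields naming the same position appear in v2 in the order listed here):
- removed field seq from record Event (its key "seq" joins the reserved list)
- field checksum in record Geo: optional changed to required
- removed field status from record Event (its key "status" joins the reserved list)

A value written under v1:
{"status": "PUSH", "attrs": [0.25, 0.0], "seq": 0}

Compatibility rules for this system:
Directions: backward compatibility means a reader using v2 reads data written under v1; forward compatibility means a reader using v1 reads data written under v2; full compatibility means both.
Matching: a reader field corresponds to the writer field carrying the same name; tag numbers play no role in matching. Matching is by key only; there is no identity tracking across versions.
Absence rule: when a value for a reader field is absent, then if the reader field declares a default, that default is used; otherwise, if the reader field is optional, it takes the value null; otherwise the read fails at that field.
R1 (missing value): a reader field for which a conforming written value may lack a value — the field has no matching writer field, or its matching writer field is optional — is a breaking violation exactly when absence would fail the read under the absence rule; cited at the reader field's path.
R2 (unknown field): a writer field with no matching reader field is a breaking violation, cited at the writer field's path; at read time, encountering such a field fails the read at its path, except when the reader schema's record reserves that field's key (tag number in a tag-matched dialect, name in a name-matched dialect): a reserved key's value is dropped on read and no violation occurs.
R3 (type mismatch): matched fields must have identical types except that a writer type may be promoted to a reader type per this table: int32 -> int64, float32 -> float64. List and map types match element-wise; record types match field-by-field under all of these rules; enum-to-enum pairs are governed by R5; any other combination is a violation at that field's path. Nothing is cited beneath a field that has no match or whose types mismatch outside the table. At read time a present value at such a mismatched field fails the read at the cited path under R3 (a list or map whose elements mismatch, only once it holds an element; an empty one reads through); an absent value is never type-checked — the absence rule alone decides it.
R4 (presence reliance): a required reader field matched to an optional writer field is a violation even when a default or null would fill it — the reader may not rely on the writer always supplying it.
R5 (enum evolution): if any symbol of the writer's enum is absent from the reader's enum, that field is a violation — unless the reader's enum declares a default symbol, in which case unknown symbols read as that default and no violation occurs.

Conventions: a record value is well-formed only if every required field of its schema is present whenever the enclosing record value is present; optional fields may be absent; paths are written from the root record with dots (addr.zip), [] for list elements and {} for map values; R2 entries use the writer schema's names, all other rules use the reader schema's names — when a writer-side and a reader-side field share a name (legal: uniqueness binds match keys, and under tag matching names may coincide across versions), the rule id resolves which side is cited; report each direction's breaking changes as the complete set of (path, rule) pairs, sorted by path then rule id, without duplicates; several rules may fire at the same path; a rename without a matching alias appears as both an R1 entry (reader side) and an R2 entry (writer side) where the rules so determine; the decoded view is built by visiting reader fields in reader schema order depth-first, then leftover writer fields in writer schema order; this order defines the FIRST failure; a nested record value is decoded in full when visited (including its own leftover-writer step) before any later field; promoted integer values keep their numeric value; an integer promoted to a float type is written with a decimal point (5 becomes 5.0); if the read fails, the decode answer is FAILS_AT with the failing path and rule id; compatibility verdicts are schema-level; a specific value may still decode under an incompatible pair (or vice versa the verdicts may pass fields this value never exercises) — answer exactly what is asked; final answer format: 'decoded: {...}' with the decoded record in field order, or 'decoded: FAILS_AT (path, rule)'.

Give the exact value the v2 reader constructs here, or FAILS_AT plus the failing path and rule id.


decoded: {"attrs": [0.25, 0.0], "addr": null}

each type pair in Event: writer, then reader
decode walk for Event under reader schema v2:
  attrs := [0.25, 0.0]
  addr := null (absent, optional -> null)
  writer status: reserved -> dropped
  writer seq: reserved -> dropped
  => decoded: {"attrs": [0.25, 0.0], "addr": null}
checking off the Event differences that do not matter here:
  field checksum in record Geo: optional changed to required -> schema-level compatibility only; this Event value's decode is unchanged


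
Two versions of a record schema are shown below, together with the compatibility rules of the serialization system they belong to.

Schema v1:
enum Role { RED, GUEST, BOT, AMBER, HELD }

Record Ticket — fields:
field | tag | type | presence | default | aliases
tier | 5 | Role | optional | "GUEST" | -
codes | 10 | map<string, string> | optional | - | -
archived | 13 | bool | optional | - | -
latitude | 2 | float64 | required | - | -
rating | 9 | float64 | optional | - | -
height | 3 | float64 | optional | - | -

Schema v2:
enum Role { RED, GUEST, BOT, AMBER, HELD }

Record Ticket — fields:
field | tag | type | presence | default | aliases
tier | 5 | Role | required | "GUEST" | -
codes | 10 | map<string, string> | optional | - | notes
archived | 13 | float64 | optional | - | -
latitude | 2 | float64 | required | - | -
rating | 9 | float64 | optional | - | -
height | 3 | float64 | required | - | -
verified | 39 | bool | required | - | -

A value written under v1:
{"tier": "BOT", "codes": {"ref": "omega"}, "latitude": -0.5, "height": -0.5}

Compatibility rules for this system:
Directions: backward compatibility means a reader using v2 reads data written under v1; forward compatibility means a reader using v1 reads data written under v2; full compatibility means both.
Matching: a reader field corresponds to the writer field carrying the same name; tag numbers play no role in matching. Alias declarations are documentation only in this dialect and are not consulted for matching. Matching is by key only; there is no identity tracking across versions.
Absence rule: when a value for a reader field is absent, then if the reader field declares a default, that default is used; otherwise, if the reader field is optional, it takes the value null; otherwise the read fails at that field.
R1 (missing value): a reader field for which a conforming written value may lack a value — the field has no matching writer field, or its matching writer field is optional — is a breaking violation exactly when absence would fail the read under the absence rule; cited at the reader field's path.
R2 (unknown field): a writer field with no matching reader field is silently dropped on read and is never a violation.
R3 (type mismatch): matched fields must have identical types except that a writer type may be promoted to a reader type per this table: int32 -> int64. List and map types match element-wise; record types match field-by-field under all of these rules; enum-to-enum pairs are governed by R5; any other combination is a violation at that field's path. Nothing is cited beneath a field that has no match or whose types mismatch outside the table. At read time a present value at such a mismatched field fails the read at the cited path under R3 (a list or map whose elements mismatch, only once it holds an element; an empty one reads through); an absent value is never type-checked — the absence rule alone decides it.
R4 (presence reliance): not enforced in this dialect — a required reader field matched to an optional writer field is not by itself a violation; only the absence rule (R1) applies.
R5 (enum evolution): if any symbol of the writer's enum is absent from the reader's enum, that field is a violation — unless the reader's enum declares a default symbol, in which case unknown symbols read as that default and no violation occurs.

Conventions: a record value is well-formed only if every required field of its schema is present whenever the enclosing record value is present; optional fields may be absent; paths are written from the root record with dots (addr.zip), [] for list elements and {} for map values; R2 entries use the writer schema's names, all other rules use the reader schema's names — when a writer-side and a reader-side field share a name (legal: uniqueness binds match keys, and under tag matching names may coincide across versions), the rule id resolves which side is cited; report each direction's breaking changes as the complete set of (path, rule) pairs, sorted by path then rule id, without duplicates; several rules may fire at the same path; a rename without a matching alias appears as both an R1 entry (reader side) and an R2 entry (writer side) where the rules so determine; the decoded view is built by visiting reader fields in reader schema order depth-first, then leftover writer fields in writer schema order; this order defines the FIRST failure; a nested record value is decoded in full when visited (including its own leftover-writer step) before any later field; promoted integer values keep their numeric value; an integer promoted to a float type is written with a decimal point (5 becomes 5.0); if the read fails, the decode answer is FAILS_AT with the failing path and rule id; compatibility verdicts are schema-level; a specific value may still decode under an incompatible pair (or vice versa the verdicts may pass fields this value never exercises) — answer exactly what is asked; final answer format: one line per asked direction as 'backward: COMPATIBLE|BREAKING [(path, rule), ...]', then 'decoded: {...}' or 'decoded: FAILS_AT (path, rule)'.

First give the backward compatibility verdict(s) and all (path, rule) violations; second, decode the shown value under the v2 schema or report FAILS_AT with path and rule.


in Ticket below, arrows point writer -> reader
backward for Ticket (reader v2, writer v1):
  tier: Role -> Role, writer optional; from tier
  codes: map<string, string> -> map<string, string>, writer optional; from codes
  archived: bool -> float64, writer optional; from archived
  latitude: float64 -> float64, writer required; from latitude
  rating: float64 -> float64, writer optional; from rating
  height: float64 -> float64, writer optional; from height
  verified has no writer counterpart
  violation R3 at archived
  violation R1 at height
  violation R1 at verified
  => 3 violation(s): backward is BREAKING for Ticket
decode (reader v2):
  tier := "BOT"
  codes := {"ref": "omega"}
  archived := null (not supplied -> null)
  latitude := -0.5
  rating := null (not supplied -> null)
  height := -0.5
  read fails at verified under R1 (no fill)
  => FAILS_AT (verified, R1)
remaining Ticket differences; none change what is asked:
  field tier in record Ticket: optional changed to required -> inert for the asked Ticket verdict: nothing fires

backward: BREAKING [(archived, R3), (height, R1), (verified, R1)]; decoded: FAILS_AT (verified, R1)


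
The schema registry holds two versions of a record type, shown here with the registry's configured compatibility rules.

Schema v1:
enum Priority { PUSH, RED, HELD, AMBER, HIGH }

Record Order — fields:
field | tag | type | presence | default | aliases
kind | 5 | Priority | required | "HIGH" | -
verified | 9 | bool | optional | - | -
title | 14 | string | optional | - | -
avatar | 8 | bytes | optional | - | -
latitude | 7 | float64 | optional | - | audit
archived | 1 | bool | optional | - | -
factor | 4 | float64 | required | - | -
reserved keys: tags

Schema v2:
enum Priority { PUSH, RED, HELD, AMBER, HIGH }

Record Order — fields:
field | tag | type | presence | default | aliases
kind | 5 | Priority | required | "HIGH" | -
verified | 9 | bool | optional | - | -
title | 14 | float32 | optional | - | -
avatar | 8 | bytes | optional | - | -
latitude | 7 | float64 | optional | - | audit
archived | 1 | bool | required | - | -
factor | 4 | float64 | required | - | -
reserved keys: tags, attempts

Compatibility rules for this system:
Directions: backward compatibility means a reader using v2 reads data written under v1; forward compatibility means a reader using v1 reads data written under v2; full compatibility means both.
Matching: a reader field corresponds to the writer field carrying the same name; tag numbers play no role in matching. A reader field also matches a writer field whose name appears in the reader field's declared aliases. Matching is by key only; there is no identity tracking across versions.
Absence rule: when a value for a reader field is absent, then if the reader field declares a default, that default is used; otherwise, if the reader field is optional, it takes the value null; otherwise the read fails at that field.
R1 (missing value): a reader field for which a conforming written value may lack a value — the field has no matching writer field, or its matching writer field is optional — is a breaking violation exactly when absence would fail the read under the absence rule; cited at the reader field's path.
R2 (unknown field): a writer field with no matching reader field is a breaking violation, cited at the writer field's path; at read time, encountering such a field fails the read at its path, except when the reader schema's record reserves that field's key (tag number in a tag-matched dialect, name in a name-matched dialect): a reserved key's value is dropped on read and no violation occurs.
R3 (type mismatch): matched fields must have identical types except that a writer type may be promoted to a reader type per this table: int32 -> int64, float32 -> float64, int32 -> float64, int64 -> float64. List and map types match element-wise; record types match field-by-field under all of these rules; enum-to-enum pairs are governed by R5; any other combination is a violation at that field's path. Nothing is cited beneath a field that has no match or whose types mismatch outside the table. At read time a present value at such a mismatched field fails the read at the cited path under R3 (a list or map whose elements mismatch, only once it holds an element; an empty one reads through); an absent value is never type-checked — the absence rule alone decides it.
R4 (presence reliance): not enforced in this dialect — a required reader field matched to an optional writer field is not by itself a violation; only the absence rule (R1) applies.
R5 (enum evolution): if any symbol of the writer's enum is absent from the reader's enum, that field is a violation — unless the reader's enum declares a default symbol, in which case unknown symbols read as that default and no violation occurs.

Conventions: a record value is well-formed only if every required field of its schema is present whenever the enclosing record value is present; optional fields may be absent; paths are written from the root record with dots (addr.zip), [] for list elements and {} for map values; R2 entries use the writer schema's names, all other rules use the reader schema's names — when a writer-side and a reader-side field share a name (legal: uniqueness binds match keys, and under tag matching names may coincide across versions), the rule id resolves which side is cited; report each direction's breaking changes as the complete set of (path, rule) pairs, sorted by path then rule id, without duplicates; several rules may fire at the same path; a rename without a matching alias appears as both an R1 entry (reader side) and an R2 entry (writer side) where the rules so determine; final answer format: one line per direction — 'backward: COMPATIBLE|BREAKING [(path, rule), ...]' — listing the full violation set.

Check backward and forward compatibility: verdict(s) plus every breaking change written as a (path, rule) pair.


in Order below, arrows point writer -> reader
backward on Order — v2 reading data written by v1:
  kind <- kind (Priority -> Priority, writer required)
  verified <- verified (bool -> bool, writer optional)
  title <- title (string -> float32, writer optional)
  avatar <- avatar (bytes -> bytes, writer optional)
  latitude <- latitude (float64 -> float64, writer optional)
  archived <- archived (bool -> bool, writer optional)
  factor <- factor (float64 -> float64, writer required)
  violation R1 at archived
  violation R3 at title
  => backward: BREAKING (2)
forward on Order — v1 reading data written by v2:
  kind <- kind (Priority -> Priority, writer required)
  verified <- verified (bool -> bool, writer optional)
  title <- title (float32 -> string, writer optional)
  avatar <- avatar (bytes -> bytes, writer optional)
  latitude <- latitude (float64 -> float64, writer optional)
  archived <- archived (bool -> bool, writer required)
  factor <- factor (float64 -> float64, writer required)
  violation R3 at title
  => forward: BREAKING (1)

backward: BREAKING [(archived, R1), (title, R3)]; forward: BREAKING [(title, R3)]


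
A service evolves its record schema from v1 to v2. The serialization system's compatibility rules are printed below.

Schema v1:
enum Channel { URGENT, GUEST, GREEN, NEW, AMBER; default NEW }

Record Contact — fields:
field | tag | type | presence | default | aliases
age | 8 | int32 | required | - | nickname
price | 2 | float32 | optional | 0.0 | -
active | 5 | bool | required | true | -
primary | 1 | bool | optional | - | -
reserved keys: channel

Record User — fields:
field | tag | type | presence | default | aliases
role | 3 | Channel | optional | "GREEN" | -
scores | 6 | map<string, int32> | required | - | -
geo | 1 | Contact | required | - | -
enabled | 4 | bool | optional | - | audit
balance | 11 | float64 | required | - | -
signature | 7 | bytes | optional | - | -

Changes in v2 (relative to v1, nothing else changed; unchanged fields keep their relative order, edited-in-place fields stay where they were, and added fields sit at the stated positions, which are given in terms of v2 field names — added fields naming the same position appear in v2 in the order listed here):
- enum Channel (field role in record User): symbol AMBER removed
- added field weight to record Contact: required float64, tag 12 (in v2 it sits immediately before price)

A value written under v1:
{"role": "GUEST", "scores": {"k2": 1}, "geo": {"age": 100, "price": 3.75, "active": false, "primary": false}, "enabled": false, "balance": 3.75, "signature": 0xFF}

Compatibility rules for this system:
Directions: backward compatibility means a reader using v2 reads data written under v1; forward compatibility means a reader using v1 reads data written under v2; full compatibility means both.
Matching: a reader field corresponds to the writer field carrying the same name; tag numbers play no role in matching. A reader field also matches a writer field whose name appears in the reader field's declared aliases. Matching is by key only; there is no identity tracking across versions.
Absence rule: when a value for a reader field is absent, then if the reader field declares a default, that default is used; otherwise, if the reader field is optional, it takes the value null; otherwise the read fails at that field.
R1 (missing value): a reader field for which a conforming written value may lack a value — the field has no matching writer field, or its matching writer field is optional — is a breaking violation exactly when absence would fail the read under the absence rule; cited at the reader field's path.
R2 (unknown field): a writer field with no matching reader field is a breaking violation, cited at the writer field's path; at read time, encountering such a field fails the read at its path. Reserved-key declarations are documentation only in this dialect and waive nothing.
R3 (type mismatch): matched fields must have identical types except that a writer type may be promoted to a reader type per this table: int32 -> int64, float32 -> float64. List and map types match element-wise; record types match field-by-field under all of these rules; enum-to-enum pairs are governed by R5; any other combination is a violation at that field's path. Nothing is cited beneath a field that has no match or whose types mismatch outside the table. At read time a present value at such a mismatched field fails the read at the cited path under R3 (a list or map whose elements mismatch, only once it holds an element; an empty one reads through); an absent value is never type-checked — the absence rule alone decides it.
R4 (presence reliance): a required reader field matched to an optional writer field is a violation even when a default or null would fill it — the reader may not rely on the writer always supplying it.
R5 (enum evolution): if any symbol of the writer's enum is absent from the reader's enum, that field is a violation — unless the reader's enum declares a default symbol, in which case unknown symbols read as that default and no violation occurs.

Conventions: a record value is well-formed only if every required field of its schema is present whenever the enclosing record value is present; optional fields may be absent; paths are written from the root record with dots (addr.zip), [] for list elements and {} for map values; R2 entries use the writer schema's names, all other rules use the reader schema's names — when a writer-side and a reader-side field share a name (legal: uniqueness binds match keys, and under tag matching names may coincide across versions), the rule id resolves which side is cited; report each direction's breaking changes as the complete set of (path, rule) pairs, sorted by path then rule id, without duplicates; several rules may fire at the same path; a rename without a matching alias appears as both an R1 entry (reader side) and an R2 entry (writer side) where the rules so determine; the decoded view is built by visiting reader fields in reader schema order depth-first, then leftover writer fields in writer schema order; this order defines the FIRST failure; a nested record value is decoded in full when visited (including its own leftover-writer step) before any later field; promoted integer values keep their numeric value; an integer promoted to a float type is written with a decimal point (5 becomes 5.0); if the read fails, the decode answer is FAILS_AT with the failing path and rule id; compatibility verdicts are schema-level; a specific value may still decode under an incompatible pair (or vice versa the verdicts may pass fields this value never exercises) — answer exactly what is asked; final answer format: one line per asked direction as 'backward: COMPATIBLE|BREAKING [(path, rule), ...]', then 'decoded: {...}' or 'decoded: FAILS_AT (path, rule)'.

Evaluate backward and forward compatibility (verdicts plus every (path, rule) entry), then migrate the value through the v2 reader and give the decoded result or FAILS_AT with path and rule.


backward: BREAKING [(geo.weight, R1)]; forward: BREAKING [(geo.weight, R2)]; decoded: FAILS_AT (geo.weight, R1)

arrows below run writer -> reader for User
backward pass over User, reader schema v2, writer schema v1:
  Channel -> Channel, writer optional: role aligns to role
  map<string, int32> -> map<string, int32>, writer required: scores aligns to scores
  Contact -> Contact, writer required: geo aligns to geo
  bool -> bool, writer optional: enabled aligns to enabled
  float64 -> float64, writer required: balance aligns to balance
  bytes -> bytes, writer optional: signature aligns to signature
  int32 -> int32, writer required: geo.age aligns to geo.age
  geo.weight: no writer-side match
  float32 -> float32, writer optional: geo.price aligns to geo.price
  bool -> bool, writer required: geo.active aligns to geo.active
  bool -> bool, writer optional: geo.primary aligns to geo.primary
  rule R1 violated at geo.weight
  => backward: BREAKING (1)
forward pass over User, reader schema v1, writer schema v2:
  Channel -> Channel, writer optional: role aligns to role
  map<string, int32> -> map<string, int32>, writer required: scores aligns to scores
  Contact -> Contact, writer required: geo aligns to geo
  bool -> bool, writer optional: enabled aligns to enabled
  float64 -> float64, writer required: balance aligns to balance
  bytes -> bytes, writer optional: signature aligns to signature
  int32 -> int32, writer required: geo.age aligns to geo.age
  float32 -> float32, writer optional: geo.price aligns to geo.price
  bool -> bool, writer required: geo.active aligns to geo.active
  bool -> bool, writer optional: geo.primary aligns to geo.primary
  writer field geo.weight has no reader counterpart
  rule R2 violated at geo.weight
  => forward: BREAKING (1)
decoding the User value with the v2 reader:
  role := "GUEST"
  scores := {"k2": 1}
  geo.age := 100
  read fails at geo.weight under R1 (no fill)
  => FAILS_AT (geo.weight, R1)
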